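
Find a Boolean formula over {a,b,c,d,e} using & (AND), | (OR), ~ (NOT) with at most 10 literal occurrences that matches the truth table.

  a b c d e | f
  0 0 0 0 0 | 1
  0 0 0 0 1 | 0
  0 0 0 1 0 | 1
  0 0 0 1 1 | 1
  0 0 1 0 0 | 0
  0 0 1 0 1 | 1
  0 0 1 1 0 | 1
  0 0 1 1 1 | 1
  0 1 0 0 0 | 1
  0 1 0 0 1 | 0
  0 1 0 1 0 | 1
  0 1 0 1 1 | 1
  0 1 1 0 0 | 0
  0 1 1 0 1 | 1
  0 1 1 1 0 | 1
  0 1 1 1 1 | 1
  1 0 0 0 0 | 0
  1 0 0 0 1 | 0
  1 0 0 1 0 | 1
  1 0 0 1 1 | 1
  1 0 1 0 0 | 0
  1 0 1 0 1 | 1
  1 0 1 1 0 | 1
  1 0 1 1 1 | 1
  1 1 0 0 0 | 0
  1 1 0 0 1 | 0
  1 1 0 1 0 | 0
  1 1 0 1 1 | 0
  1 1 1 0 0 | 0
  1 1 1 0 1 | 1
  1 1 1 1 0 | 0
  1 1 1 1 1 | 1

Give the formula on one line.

((((d & ~b) & a) | (c & e)) | (((~c & ~e) | d) & ~a))

  ~b = 11111111000000001111111100000000
  (d & ~b) = 00110011000000000011001100000000
  ((d & ~b) & a) = 00000000000000000011001100000000
  (c & e) = 00000101000001010000010100000101
  (((d & ~b) & a) | (c & e)) = 00000101000001010011011100000101
  ~c = 11110000111100001111000011110000
  ~e = 10101010101010101010101010101010
  (~c & ~e) = 10100000101000001010000010100000
  ((~c & ~e) | d) = 10110011101100111011001110110011
  ~a = 11111111111111110000000000000000
  (((~c & ~e) | d) & ~a) = 10110011101100110000000000000000
  ((((d & ~b) & a) | (c & e)) | (((~c & ~e) | d) & ~a)) = 10110111101101110011011100000101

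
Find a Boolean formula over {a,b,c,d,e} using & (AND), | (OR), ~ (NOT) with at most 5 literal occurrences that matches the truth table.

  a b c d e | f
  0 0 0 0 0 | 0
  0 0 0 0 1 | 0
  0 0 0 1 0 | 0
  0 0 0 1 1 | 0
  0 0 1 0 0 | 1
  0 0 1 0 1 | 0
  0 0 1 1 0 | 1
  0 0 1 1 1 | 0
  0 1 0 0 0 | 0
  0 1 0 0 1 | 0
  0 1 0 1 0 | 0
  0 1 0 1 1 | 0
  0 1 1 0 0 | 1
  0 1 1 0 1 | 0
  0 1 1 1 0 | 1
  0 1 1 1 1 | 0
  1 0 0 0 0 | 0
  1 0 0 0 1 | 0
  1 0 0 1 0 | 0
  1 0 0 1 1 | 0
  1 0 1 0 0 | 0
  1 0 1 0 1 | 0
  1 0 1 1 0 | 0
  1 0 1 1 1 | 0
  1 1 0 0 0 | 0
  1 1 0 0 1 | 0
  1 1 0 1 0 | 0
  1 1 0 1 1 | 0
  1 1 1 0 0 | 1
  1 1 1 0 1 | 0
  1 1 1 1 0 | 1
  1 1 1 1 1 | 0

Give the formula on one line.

  ~e = 10101010101010101010101010101010
  ~a = 11111111111111110000000000000000
  (b | ~a) = 11111111111111110000000011111111
  (~e & (b | ~a)) = 10101010101010100000000010101010
  ((~e & (b | ~a)) & c) = 00001010000010100000000000001010

((~e & (b | ~a)) & c)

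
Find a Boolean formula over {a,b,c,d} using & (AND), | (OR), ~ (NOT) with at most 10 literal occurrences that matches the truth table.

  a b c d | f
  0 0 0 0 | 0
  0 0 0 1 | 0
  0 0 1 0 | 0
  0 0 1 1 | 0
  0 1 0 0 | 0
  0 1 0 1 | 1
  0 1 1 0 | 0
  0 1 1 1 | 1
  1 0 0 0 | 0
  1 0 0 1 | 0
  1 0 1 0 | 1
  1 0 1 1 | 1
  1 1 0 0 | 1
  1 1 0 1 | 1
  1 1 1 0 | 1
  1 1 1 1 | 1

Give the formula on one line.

((a & c) | (((~a | b) & (b | a)) & (d | (b & a))))

  (a & c) = 0000000000110011
  ~a = 1111111100000000
  (~a | b) = 1111111100001111
  (b | a) = 0000111111111111
  ((~a | b) & (b | a)) = 0000111100001111
  (b & a) = 0000000000001111
  (d | (b & a)) = 0101010101011111
  (((~a | b) & (b | a)) & (d | (b & a))) = 0000010100001111
  ((a & c) | (((~a | b) & (b | a)) & (d | (b & a)))) = 0000010100111111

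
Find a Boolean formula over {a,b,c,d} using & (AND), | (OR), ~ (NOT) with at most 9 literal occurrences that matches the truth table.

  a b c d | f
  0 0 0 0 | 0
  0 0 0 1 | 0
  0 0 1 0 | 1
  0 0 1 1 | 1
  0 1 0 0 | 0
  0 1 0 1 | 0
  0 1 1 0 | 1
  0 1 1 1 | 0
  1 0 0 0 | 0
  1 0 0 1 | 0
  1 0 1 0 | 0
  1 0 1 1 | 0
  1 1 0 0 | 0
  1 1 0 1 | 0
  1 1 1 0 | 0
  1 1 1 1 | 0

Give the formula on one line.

  (b | c) = 0011111100111111
  ~b = 1111000011110000
  (d & ~b) = 0101000001010000
  ((b | c) & (d & ~b)) = 0001000000010000
  ~d = 1010101010101010
  (((b | c) & (d & ~b)) | ~d) = 1011101010111010
  ~a = 1111111100000000
  (~a & c) = 0011001100000000
  ((((b | c) & (d & ~b)) | ~d) & (~a & c)) = 0011001000000000

((((b | c) & (d & ~b)) | ~d) & (~a & c))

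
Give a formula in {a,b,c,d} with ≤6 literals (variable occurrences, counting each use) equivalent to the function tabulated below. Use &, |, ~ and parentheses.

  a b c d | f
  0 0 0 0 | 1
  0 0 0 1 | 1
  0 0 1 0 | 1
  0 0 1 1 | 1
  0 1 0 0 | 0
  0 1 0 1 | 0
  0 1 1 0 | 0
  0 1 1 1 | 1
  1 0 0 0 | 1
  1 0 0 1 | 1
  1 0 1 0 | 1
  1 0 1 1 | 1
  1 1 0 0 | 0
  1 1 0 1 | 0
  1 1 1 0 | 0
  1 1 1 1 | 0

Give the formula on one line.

(((~b | c) & (b & (~a & d))) | ~b)

  ~b = 1111000011110000
  (~b | c) = 1111001111110011
  ~a = 1111111100000000
  (~a & d) = 0101010100000000
  (b & (~a & d)) = 0000010100000000
  ((~b | c) & (b & (~a & d))) = 0000000100000000
  (((~b | c) & (b & (~a & d))) | ~b) = 1111000111110000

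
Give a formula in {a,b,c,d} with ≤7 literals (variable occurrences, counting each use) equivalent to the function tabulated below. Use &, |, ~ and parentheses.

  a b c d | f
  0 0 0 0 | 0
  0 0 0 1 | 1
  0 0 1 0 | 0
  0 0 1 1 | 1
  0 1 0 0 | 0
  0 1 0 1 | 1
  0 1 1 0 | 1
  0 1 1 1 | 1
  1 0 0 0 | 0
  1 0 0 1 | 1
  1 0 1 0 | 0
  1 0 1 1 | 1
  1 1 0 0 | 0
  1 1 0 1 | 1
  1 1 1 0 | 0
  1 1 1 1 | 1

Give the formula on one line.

  ~a = 1111111100000000
  (d | ~a) = 1111111101010101
  (c | d) = 0111011101110111
  ((d | ~a) & (c | d)) = 0111011101010101
  ~c = 1100110011001100
  (b | ~c) = 1100111111001111
  (((d | ~a) & (c | d)) & (b | ~c)) = 0100011101000101
  (d | (((d | ~a) & (c | d)) & (b | ~c))) = 0101011101010101

(d | (((d | ~a) & (c | d)) & (b | ~c)))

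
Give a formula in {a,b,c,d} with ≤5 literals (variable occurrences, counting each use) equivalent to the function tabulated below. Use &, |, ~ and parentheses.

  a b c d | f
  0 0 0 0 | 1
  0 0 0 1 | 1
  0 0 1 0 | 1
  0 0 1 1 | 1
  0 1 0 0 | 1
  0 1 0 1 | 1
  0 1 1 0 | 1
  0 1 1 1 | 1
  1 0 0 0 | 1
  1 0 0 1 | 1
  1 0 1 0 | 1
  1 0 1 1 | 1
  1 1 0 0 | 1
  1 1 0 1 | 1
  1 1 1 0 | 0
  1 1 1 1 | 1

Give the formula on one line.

(((~a & c) | ~b) | (~c | d))

  ~a = 1111111100000000
  (~a & c) = 0011001100000000
  ~b = 1111000011110000
  ((~a & c) | ~b) = 1111001111110000
  ~c = 1100110011001100
  (~c | d) = 1101110111011101
  (((~a & c) | ~b) | (~c | d)) = 1111111111111101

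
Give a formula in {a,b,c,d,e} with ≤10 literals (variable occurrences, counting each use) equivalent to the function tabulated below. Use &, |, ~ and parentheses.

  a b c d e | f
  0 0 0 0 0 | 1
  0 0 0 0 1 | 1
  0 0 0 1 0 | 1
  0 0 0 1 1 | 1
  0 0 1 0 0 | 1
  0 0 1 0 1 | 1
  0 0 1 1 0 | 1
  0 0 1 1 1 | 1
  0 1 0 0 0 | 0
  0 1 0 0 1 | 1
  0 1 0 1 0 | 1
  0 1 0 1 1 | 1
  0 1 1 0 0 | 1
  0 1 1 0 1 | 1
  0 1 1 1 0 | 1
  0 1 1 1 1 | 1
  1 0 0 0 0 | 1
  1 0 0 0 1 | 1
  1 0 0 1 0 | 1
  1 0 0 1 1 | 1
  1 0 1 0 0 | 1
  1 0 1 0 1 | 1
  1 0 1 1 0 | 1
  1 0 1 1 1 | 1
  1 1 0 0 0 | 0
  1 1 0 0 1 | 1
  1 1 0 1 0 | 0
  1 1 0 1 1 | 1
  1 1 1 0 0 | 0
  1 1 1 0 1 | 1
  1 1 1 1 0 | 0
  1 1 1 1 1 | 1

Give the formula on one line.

  (d | c) = 00111111001111110011111100111111
  (e | (d | c)) = 01111111011111110111111101111111
  ~a = 11111111111111110000000000000000
  ((e | (d | c)) & ~a) = 01111111011111110000000000000000
  ~b = 11111111000000001111111100000000
  (((e | (d | c)) & ~a) | ~b) = 11111111011111111111111100000000
  (e & b) = 00000000010101010000000001010101
  ((((e | (d | c)) & ~a) | ~b) | (e & b)) = 11111111011111111111111101010101

((((e | (d | c)) & ~a) | ~b) | (e & b))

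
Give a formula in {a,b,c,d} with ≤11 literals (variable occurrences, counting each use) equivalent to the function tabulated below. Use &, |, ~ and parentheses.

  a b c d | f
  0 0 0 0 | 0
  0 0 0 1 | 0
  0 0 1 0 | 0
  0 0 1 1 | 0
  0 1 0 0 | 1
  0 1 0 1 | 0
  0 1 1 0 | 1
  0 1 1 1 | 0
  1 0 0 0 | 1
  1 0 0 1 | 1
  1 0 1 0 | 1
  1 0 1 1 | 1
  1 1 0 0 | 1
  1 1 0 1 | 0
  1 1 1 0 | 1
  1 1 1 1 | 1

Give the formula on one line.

(((~b & a) | b) & ((~b | (~d & ~c)) | (c & (~d | a))))

  ~b = 1111000011110000
  (~b & a) = 0000000011110000
  ((~b & a) | b) = 0000111111111111
  ~d = 1010101010101010
  ~c = 1100110011001100
  (~d & ~c) = 1000100010001000
  (~b | (~d & ~c)) = 1111100011111000
  (~d | a) = 1010101011111111
  (c & (~d | a)) = 0010001000110011
  ((~b | (~d & ~c)) | (c & (~d | a))) = 1111101011111011
  (((~b & a) | b) & ((~b | (~d & ~c)) | (c & (~d | a)))) = 0000101011111011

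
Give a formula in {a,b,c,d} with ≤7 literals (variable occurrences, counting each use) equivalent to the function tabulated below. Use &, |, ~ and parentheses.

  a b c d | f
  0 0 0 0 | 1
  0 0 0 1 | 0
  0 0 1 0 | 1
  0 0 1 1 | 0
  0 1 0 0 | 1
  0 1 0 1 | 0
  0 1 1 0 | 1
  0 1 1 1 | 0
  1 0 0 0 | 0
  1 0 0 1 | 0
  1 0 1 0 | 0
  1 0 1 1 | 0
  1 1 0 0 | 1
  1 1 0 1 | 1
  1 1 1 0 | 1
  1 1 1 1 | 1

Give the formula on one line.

  ~a = 1111111100000000
  (~a | b) = 1111111100001111
  ~d = 1010101010101010
  (~d | a) = 1010101011111111
  ((~a | b) & (~d | a)) = 1010101000001111

((~a | b) & (~d | a))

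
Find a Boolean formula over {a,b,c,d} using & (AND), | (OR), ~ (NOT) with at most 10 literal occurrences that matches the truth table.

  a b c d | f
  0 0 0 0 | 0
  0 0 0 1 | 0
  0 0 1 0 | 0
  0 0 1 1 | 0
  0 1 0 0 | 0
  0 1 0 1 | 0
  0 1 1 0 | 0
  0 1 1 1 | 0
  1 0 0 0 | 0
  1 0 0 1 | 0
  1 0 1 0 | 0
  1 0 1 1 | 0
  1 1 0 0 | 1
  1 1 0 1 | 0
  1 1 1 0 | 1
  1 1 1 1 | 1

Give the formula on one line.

  ~d = 1010101010101010
  (~d & a) = 0000000010101010
  ~a = 1111111100000000
  ((~d & a) | ~a) = 1111111110101010
  (~d | c) = 1011101110111011
  (((~d & a) | ~a) | (~d | c)) = 1111111110111011
  ~b = 1111000011110000
  (a | ~b) = 1111000011111111
  ((a | ~b) & b) = 0000000000001111
  ((((~d & a) | ~a) | (~d | c)) & ((a | ~b) & b)) = 0000000000001011

((((~d & a) | ~a) | (~d | c)) & ((a | ~b) & b))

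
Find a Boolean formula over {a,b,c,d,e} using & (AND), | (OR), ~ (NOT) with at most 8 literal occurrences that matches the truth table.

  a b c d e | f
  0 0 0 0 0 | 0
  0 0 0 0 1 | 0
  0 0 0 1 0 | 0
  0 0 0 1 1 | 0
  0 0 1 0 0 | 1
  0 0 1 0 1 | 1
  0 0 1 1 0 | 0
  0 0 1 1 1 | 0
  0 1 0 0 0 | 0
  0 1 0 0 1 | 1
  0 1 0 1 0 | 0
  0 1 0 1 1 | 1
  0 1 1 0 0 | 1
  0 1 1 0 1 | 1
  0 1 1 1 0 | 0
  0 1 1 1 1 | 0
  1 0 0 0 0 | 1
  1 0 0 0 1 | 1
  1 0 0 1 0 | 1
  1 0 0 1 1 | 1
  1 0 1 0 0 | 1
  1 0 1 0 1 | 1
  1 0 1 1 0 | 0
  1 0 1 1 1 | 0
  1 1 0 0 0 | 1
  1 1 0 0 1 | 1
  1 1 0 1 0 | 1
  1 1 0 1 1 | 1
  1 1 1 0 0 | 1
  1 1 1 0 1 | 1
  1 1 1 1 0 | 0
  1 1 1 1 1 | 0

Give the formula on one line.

(((~c & a) | ((b & e) & ~c)) | (~d & c))

  ~c = 11110000111100001111000011110000
  (~c & a) = 00000000000000001111000011110000
  (b & e) = 00000000010101010000000001010101
  ((b & e) & ~c) = 00000000010100000000000001010000
  ((~c & a) | ((b & e) & ~c)) = 00000000010100001111000011110000
  ~d = 11001100110011001100110011001100
  (~d & c) = 00001100000011000000110000001100
  (((~c & a) | ((b & e) & ~c)) | (~d & c)) = 00001100010111001111110011111100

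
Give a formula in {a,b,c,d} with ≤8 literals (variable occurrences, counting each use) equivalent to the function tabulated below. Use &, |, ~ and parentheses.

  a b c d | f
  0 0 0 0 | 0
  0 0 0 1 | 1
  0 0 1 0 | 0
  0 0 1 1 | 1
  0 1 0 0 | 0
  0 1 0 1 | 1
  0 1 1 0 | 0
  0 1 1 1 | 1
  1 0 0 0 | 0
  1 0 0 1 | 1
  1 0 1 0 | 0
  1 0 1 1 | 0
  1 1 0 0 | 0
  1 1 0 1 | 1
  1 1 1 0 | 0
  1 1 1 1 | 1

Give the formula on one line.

  ~c = 1100110011001100
  (b | ~c) = 1100111111001111
  ((b | ~c) & d) = 0100010101000101
  ~d = 1010101010101010
  ~a = 1111111100000000
  (~d | ~a) = 1111111110101010
  (((b | ~c) & d) | (~d | ~a)) = 1111111111101111
  ((((b | ~c) & d) | (~d | ~a)) & d) = 0101010101000101

((((b | ~c) & d) | (~d | ~a)) & d)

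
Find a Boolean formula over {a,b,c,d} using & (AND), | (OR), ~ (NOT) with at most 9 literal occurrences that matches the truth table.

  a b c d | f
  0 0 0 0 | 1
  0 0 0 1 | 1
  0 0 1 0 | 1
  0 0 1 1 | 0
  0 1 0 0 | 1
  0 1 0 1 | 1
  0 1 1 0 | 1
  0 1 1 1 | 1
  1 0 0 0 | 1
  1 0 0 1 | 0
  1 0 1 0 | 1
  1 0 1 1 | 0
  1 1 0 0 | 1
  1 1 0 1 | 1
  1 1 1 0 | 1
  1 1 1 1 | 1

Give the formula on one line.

((b | ~d) | (((~b & ~a) | c) & ~c))

  ~d = 1010101010101010
  (b | ~d) = 1010111110101111
  ~b = 1111000011110000
  ~a = 1111111100000000
  (~b & ~a) = 1111000000000000
  ((~b & ~a) | c) = 1111001100110011
  ~c = 1100110011001100
  (((~b & ~a) | c) & ~c) = 1100000000000000
  ((b | ~d) | (((~b & ~a) | c) & ~c)) = 1110111110101111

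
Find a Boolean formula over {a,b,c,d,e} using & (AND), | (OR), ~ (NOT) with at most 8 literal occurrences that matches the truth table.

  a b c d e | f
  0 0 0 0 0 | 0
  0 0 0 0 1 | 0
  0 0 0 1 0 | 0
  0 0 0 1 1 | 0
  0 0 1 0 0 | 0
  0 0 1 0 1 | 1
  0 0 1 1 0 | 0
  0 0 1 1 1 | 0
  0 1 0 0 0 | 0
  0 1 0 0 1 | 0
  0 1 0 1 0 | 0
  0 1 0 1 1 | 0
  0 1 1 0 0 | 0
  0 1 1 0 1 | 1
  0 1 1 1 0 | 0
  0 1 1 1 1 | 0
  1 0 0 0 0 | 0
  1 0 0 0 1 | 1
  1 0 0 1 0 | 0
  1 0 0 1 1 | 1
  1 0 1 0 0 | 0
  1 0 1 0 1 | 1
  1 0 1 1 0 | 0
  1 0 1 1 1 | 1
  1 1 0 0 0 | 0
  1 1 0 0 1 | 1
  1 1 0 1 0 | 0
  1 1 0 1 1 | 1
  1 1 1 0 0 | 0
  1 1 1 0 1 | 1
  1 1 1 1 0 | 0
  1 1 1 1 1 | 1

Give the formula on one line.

  ~d = 11001100110011001100110011001100
  (~d & c) = 00001100000011000000110000001100
  ~c = 11110000111100001111000011110000
  ~e = 10101010101010101010101010101010
  (~c & ~e) = 10100000101000001010000010100000
  (a | (~c & ~e)) = 10100000101000001111111111111111
  ((~d & c) | (a | (~c & ~e))) = 10101100101011001111111111111111
  (e & ((~d & c) | (a | (~c & ~e)))) = 00000100000001000101010101010101

(e & ((~d & c) | (a | (~c & ~e))))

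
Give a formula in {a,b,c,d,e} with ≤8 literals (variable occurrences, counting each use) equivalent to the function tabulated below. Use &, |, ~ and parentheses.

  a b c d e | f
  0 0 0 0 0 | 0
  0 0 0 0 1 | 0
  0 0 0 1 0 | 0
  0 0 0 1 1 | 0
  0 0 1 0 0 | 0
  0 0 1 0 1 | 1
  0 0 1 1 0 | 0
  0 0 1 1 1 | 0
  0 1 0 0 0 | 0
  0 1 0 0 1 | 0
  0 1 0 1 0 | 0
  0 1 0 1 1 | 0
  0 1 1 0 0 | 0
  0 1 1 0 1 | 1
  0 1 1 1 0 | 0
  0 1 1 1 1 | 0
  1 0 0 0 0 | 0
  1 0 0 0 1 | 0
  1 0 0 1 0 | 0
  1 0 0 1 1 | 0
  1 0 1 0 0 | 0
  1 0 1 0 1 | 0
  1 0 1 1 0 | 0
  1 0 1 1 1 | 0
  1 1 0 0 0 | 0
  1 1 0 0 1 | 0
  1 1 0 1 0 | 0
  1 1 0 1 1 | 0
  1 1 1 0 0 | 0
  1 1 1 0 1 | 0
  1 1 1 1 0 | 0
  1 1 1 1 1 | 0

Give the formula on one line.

  ~d = 11001100110011001100110011001100
  (d | c) = 00111111001111110011111100111111
  (~d & (d | c)) = 00001100000011000000110000001100
  ~a = 11111111111111110000000000000000
  (c & ~a) = 00001111000011110000000000000000
  ((~d & (d | c)) & (c & ~a)) = 00001100000011000000000000000000
  (((~d & (d | c)) & (c & ~a)) & e) = 00000100000001000000000000000000

(((~d & (d | c)) & (c & ~a)) & e)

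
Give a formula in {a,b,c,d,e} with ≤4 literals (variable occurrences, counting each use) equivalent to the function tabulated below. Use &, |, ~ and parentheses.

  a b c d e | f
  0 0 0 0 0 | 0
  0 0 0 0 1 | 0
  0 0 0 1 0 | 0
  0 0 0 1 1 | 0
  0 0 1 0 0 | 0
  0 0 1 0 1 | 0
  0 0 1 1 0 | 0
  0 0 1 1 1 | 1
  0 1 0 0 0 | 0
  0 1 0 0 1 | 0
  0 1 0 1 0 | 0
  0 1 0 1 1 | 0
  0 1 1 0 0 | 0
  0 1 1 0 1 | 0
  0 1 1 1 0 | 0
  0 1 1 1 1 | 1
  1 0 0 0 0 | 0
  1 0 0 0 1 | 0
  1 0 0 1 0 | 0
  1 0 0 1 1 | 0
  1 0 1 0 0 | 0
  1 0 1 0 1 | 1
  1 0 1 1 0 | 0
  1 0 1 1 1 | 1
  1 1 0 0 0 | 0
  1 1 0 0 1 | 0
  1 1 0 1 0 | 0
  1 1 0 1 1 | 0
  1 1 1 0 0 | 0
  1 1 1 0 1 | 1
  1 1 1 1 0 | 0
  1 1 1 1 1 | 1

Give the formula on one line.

((e & c) & (a | d))

  (e & c) = 00000101000001010000010100000101
  (a | d) = 00110011001100111111111111111111
  ((e & c) & (a | d)) = 00000001000000010000010100000101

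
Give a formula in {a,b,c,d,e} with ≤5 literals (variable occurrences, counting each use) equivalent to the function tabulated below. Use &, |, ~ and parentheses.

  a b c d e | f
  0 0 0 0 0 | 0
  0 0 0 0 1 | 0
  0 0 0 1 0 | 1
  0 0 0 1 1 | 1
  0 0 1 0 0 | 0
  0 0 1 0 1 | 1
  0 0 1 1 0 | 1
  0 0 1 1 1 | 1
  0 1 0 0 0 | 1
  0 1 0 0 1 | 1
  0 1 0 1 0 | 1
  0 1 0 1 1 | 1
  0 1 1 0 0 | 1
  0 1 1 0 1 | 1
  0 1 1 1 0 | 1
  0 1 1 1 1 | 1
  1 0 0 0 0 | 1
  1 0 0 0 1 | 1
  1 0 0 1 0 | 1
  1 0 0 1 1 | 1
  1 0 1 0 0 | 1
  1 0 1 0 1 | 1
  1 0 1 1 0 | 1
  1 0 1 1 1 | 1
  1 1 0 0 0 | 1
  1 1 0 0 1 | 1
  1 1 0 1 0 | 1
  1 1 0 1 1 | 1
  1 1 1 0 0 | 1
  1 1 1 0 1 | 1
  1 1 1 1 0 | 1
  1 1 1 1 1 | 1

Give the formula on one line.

  (b | a) = 00000000111111111111111111111111
  (e & c) = 00000101000001010000010100000101
  (d | (e & c)) = 00110111001101110011011100110111
  ((b | a) | (d | (e & c))) = 00110111111111111111111111111111

((b | a) | (d | (e & c)))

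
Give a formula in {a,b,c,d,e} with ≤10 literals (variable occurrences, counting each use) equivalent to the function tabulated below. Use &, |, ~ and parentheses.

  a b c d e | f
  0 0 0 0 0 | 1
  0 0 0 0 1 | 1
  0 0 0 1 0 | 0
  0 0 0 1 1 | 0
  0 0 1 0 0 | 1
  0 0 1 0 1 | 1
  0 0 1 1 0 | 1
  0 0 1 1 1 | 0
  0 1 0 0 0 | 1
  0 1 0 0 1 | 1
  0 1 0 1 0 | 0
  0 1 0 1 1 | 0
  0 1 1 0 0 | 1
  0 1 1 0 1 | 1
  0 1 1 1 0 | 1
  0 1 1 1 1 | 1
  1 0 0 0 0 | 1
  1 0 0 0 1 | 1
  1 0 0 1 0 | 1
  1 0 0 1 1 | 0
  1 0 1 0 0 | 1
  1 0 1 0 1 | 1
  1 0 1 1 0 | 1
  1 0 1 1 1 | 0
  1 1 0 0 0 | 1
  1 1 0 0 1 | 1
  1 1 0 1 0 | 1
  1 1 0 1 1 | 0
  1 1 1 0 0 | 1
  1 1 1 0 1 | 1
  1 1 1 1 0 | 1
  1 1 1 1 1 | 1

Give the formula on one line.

(~d | (((c & (b & d)) | (d & ~e)) & ((c & ~a) | a)))

  ~d = 11001100110011001100110011001100
  (b & d) = 00000000001100110000000000110011
  (c & (b & d)) = 00000000000000110000000000000011
  ~e = 10101010101010101010101010101010
  (d & ~e) = 00100010001000100010001000100010
  ((c & (b & d)) | (d & ~e)) = 00100010001000110010001000100011
  ~a = 11111111111111110000000000000000
  (c & ~a) = 00001111000011110000000000000000
  ((c & ~a) | a) = 00001111000011111111111111111111
  (((c & (b & d)) | (d & ~e)) & ((c & ~a) | a)) = 00000010000000110010001000100011
  (~d | (((c & (b & d)) | (d & ~e)) & ((c & ~a) | a))) = 11001110110011111110111011101111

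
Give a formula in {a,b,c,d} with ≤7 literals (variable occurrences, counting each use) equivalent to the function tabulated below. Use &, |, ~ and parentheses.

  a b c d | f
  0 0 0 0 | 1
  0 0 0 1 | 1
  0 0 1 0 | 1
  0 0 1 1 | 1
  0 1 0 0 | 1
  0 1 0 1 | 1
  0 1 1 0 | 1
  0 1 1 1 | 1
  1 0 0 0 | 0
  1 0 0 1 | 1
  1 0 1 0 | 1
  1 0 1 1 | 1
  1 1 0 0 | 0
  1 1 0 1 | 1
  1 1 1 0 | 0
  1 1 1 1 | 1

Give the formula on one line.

  ~a = 1111111100000000
  ~b = 1111000011110000
  (~b | ~a) = 1111111111110000
  (c & (~b | ~a)) = 0011001100110000
  (d | (c & (~b | ~a))) = 0111011101110101
  (~a | (d | (c & (~b | ~a)))) = 1111111101110101

(~a | (d | (c & (~b | ~a))))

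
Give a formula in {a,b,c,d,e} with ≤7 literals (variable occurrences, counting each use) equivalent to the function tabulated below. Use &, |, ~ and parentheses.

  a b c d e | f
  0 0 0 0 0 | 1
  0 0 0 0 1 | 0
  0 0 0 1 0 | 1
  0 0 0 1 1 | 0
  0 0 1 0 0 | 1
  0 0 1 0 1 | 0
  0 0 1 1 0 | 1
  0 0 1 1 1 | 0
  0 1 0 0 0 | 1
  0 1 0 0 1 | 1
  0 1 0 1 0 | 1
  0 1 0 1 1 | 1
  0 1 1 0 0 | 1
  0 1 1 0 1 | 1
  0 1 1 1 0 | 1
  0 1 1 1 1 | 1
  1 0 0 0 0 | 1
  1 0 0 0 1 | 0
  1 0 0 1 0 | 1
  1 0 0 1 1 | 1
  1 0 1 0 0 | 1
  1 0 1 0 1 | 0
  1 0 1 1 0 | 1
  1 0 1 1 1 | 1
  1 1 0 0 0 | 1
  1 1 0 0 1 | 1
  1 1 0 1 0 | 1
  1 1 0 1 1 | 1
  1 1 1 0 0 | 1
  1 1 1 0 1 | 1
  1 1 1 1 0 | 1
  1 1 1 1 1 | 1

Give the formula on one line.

(((d & a) | b) | ~e)

  (d & a) = 00000000000000000011001100110011
  ((d & a) | b) = 00000000111111110011001111111111
  ~e = 10101010101010101010101010101010
  (((d & a) | b) | ~e) = 10101010111111111011101111111111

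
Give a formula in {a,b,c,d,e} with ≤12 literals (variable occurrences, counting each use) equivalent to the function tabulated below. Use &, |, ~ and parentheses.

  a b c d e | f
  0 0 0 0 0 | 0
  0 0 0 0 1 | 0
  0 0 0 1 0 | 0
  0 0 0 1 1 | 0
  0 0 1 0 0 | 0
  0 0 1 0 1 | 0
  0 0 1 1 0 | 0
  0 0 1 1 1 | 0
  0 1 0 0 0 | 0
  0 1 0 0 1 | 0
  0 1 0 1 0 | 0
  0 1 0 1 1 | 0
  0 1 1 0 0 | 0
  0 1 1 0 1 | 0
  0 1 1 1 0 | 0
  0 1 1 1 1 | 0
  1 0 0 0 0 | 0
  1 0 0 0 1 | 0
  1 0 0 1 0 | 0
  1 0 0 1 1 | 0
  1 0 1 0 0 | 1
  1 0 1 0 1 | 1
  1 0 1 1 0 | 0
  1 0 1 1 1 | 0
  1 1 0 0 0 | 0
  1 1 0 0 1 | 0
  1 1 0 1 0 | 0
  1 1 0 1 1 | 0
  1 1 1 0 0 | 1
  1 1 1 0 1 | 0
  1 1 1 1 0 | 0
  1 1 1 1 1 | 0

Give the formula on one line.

((((((~a | ~e) & b) & c) & ~d) | (~d & ~b)) & (c & a))

  ~a = 11111111111111110000000000000000
  ~e = 10101010101010101010101010101010
  (~a | ~e) = 11111111111111111010101010101010
  ((~a | ~e) & b) = 00000000111111110000000010101010
  (((~a | ~e) & b) & c) = 00000000000011110000000000001010
  ~d = 11001100110011001100110011001100
  ((((~a | ~e) & b) & c) & ~d) = 00000000000011000000000000001000
  ~b = 11111111000000001111111100000000
  (~d & ~b) = 11001100000000001100110000000000
  (((((~a | ~e) & b) & c) & ~d) | (~d & ~b)) = 11001100000011001100110000001000
  (c & a) = 00000000000000000000111100001111
  ((((((~a | ~e) & b) & c) & ~d) | (~d & ~b)) & (c & a)) = 00000000000000000000110000001000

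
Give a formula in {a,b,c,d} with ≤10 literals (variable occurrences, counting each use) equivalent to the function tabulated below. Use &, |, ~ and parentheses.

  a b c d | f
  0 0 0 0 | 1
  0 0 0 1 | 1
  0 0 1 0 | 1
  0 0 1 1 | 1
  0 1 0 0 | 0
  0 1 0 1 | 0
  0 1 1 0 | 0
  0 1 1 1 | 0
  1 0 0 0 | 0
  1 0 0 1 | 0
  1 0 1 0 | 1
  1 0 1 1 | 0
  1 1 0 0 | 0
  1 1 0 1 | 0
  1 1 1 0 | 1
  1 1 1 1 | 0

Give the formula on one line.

((~b | (c & (a | (~d & ~b)))) & (~a | (c & ~d)))

  ~b = 1111000011110000
  ~d = 1010101010101010
  (~d & ~b) = 1010000010100000
  (a | (~d & ~b)) = 1010000011111111
  (c & (a | (~d & ~b))) = 0010000000110011
  (~b | (c & (a | (~d & ~b)))) = 1111000011110011
  ~a = 1111111100000000
  (c & ~d) = 0010001000100010
  (~a | (c & ~d)) = 1111111100100010
  ((~b | (c & (a | (~d & ~b)))) & (~a | (c & ~d))) = 1111000000100010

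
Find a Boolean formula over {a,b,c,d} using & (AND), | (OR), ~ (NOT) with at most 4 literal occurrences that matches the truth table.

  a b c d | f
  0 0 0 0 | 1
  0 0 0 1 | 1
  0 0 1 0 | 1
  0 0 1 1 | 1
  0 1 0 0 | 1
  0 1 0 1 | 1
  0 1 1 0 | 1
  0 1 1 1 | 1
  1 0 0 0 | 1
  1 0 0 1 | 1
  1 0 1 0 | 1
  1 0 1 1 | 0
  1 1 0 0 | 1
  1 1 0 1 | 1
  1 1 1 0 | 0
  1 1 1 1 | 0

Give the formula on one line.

((~c | (~b & ~d)) | ~a)

  ~c = 1100110011001100
  ~b = 1111000011110000
  ~d = 1010101010101010
  (~b & ~d) = 1010000010100000
  (~c | (~b & ~d)) = 1110110011101100
  ~a = 1111111100000000
  ((~c | (~b & ~d)) | ~a) = 1111111111101100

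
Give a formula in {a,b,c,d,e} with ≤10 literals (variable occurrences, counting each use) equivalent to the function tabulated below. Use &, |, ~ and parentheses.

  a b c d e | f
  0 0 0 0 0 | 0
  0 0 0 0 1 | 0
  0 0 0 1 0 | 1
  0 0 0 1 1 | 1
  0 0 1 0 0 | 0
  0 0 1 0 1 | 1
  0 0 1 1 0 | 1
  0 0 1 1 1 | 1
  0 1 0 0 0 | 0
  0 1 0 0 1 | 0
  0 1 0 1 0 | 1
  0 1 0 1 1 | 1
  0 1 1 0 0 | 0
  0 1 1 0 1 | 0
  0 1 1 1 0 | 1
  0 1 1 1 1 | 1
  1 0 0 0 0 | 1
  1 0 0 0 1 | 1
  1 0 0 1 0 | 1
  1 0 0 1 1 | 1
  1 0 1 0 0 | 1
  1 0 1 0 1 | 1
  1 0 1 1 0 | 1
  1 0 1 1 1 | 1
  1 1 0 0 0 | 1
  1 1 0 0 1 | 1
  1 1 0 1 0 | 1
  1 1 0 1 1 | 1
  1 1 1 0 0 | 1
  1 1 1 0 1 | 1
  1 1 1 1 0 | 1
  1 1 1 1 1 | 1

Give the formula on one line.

  ~b = 11111111000000001111111100000000
  (e & ~b) = 01010101000000000101010100000000
  (d | (e & ~b)) = 01110111001100110111011100110011
  (c & (d | (e & ~b))) = 00000111000000110000011100000011
  ((c & (d | (e & ~b))) | a) = 00000111000000111111111111111111
  ~a = 11111111111111110000000000000000
  (~a & d) = 00110011001100110000000000000000
  (b & a) = 00000000000000000000000011111111
  ((~a & d) | (b & a)) = 00110011001100110000000011111111
  (((c & (d | (e & ~b))) | a) | ((~a & d) | (b & a))) = 00110111001100111111111111111111

(((c & (d | (e & ~b))) | a) | ((~a & d) | (b & a)))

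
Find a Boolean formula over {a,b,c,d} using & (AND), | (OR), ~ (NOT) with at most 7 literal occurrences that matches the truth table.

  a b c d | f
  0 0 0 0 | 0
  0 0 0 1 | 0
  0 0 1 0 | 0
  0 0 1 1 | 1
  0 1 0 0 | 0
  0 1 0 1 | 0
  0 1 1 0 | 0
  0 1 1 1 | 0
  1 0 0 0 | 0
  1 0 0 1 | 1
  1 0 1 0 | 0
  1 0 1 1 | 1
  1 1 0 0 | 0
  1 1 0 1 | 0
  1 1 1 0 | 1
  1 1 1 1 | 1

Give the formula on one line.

  ~b = 1111000011110000
  (~b & c) = 0011000000110000
  ((~b & c) | a) = 0011000011111111
  (c & b) = 0000001100000011
  (~b & d) = 0101000001010000
  ((c & b) | (~b & d)) = 0101001101010011
  (((~b & c) | a) & ((c & b) | (~b & d))) = 0001000001010011

(((~b & c) | a) & ((c & b) | (~b & d)))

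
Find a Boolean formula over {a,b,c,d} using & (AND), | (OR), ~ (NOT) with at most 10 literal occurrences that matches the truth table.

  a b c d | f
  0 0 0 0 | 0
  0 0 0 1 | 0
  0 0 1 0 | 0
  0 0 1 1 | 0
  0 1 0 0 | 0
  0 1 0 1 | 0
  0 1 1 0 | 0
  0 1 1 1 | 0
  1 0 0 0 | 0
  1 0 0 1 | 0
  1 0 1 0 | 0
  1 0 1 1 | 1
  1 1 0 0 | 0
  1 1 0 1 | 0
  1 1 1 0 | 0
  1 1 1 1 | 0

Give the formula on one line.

(((~c | ~b) & c) & (((b | ~c) | (c & (d & a))) & c))

  ~c = 1100110011001100
  ~b = 1111000011110000
  (~c | ~b) = 1111110011111100
  ((~c | ~b) & c) = 0011000000110000
  (b | ~c) = 1100111111001111
  (d & a) = 0000000001010101
  (c & (d & a)) = 0000000000010001
  ((b | ~c) | (c & (d & a))) = 1100111111011111
  (((b | ~c) | (c & (d & a))) & c) = 0000001100010011
  (((~c | ~b) & c) & (((b | ~c) | (c & (d & a))) & c)) = 0000000000010000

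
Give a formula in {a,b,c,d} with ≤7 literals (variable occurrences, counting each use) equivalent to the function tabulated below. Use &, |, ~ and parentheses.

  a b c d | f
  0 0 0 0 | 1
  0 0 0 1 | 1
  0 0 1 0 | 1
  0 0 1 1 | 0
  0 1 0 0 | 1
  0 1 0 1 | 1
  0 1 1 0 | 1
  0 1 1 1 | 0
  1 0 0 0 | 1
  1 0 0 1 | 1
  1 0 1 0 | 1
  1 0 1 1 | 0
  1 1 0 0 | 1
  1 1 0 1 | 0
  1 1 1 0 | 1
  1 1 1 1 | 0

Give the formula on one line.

  ~a = 1111111100000000
  ~c = 1100110011001100
  (~a & ~c) = 1100110000000000
  ~d = 1010101010101010
  ((~a & ~c) | ~d) = 1110111010101010
  ~b = 1111000011110000
  (~c & ~b) = 1100000011000000
  (((~a & ~c) | ~d) | (~c & ~b)) = 1110111011101010

(((~a & ~c) | ~d) | (~c & ~b))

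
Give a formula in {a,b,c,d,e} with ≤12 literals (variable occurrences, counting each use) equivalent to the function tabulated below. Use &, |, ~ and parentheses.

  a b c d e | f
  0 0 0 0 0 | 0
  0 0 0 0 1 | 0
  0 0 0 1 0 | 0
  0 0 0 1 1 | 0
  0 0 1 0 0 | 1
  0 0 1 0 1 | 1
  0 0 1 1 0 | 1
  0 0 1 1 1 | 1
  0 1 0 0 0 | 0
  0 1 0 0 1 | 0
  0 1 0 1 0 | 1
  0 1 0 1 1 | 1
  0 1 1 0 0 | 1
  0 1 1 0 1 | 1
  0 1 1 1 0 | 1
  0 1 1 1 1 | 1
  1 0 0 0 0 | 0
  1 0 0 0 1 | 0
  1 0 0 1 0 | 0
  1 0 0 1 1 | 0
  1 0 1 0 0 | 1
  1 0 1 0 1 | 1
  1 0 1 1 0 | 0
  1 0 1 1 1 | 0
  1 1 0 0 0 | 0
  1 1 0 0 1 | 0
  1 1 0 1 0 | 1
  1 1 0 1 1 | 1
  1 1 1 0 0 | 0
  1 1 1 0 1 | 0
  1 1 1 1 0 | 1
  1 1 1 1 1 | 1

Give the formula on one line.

  (b & d) = 00000000001100110000000000110011
  ~a = 11111111111111110000000000000000
  (c & ~a) = 00001111000011110000000000000000
  ~d = 11001100110011001100110011001100
  ((c & ~a) | ~d) = 11001111110011111100110011001100
  ~b = 11111111000000001111111100000000
  ~c = 11110000111100001111000011110000
  (~a | ~c) = 11111111111111111111000011110000
  (~b | (~a | ~c)) = 11111111111111111111111111110000
  (((c & ~a) | ~d) & (~b | (~a | ~c))) = 11001111110011111100110011000000
  ((((c & ~a) | ~d) & (~b | (~a | ~c))) & c) = 00001111000011110000110000000000
  ((b & d) | ((((c & ~a) | ~d) & (~b | (~a | ~c))) & c)) = 00001111001111110000110000110011

((b & d) | ((((c & ~a) | ~d) & (~b | (~a | ~c))) & c))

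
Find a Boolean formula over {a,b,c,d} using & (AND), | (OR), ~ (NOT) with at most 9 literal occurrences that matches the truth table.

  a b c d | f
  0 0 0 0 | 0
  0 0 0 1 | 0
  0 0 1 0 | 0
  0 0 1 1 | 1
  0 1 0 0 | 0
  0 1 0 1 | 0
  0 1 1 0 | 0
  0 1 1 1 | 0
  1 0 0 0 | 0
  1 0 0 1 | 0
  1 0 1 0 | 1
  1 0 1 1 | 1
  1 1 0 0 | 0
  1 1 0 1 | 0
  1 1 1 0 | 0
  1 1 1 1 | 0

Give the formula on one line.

  (a & c) = 0000000000110011
  (d | (a & c)) = 0101010101110111
  (b | c) = 0011111100111111
  ~b = 1111000011110000
  ((b | c) & ~b) = 0011000000110000
  ((d | (a & c)) & ((b | c) & ~b)) = 0001000000110000

((d | (a & c)) & ((b | c) & ~b))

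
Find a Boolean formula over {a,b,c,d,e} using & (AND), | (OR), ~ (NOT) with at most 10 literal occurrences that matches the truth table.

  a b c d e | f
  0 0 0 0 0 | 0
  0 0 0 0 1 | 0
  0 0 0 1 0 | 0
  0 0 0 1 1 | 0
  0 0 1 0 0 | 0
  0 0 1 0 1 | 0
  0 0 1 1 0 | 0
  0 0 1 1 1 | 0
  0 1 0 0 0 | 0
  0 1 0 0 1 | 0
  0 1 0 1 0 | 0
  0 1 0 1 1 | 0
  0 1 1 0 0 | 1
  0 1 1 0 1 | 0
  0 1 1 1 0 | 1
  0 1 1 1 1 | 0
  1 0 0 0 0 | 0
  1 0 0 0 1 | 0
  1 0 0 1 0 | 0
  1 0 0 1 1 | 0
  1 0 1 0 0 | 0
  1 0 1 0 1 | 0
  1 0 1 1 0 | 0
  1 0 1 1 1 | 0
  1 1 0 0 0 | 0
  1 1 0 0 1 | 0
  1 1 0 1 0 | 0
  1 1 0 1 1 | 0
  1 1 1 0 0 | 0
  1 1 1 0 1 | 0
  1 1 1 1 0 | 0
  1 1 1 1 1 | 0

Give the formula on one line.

  ~b = 11111111000000001111111100000000
  (c & ~b) = 00001111000000000000111100000000
  ~a = 11111111111111110000000000000000
  ((c & ~b) | ~a) = 11111111111111110000111100000000
  (((c & ~b) | ~a) | ~b) = 11111111111111111111111100000000
  ~e = 10101010101010101010101010101010
  (~e & c) = 00001010000010100000101000001010
  ((((c & ~b) | ~a) | ~b) & (~e & c)) = 00001010000010100000101000000000
  (b & ((((c & ~b) | ~a) | ~b) & (~e & c))) = 00000000000010100000000000000000

(b & ((((c & ~b) | ~a) | ~b) & (~e & c)))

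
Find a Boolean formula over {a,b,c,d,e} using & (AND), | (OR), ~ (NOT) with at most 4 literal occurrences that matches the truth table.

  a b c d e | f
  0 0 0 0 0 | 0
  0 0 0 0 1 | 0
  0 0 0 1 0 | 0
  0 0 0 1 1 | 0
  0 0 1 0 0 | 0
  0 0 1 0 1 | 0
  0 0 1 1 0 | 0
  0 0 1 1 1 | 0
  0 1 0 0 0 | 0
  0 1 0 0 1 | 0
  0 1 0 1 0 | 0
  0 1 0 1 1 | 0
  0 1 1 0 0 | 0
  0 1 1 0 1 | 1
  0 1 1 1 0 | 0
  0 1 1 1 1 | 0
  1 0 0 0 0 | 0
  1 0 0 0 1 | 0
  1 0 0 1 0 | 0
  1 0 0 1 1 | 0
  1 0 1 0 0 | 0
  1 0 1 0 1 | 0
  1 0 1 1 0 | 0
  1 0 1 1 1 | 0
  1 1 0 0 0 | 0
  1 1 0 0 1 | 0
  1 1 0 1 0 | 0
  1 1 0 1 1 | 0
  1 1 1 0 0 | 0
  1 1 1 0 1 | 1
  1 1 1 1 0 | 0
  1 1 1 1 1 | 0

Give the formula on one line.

((e & (b & ~d)) & c)

  ~d = 11001100110011001100110011001100
  (b & ~d) = 00000000110011000000000011001100
  (e & (b & ~d)) = 00000000010001000000000001000100
  ((e & (b & ~d)) & c) = 00000000000001000000000000000100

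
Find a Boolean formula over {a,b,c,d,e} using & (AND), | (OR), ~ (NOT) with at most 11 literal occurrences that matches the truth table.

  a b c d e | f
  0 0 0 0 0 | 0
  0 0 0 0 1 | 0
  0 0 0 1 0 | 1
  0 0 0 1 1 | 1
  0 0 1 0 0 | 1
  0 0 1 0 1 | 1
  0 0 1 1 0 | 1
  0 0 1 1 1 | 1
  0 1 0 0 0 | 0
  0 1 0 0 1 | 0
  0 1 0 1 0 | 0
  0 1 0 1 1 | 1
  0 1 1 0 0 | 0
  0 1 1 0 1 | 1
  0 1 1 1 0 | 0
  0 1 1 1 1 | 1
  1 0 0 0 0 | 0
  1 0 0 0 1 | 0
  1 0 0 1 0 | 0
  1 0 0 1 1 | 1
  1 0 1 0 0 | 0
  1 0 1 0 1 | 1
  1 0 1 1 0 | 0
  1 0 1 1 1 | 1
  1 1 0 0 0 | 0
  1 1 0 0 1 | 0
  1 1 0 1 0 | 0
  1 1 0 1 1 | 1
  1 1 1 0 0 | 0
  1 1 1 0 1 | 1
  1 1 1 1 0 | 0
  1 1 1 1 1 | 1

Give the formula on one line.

  (c | d) = 00111111001111110011111100111111
  ~b = 11111111000000001111111100000000
  (e | ~b) = 11111111010101011111111101010101
  ((c | d) & (e | ~b)) = 00111111000101010011111100010101
  ~a = 11111111111111110000000000000000
  (e | b) = 01010101111111110101010111111111
  ((e | b) & a) = 00000000000000000101010111111111
  (~a | ((e | b) & a)) = 11111111111111110101010111111111
  (((c | d) & (e | ~b)) & (~a | ((e | b) & a))) = 00111111000101010001010100010101

(((c | d) & (e | ~b)) & (~a | ((e | b) & a)))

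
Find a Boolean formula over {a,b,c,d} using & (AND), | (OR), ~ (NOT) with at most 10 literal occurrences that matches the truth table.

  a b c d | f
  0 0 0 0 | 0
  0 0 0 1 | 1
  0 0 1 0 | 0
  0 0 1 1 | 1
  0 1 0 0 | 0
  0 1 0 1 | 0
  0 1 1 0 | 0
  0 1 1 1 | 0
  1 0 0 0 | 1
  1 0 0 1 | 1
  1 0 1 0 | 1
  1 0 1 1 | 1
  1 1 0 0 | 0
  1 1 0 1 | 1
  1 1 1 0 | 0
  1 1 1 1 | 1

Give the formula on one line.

((a & (~b | (d | ~a))) | ((d & ~b) & ~a))

  ~b = 1111000011110000
  ~a = 1111111100000000
  (d | ~a) = 1111111101010101
  (~b | (d | ~a)) = 1111111111110101
  (a & (~b | (d | ~a))) = 0000000011110101
  (d & ~b) = 0101000001010000
  ((d & ~b) & ~a) = 0101000000000000
  ((a & (~b | (d | ~a))) | ((d & ~b) & ~a)) = 0101000011110101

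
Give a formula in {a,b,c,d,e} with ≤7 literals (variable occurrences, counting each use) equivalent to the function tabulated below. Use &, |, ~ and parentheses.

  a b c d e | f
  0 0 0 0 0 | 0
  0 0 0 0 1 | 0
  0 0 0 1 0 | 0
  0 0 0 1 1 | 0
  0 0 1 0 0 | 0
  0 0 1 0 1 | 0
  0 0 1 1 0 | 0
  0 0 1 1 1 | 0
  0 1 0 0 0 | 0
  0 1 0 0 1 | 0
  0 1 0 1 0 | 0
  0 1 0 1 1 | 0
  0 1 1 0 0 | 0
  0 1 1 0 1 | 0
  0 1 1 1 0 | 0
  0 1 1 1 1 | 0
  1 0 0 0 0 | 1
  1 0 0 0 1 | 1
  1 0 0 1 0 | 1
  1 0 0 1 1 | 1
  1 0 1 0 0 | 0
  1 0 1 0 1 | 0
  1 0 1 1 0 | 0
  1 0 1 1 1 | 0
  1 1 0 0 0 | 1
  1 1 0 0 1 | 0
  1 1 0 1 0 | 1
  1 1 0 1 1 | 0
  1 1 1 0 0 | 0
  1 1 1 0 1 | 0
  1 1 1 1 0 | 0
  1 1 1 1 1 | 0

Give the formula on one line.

((a & ~c) & (~b | (b & ~e)))

  ~c = 11110000111100001111000011110000
  (a & ~c) = 00000000000000001111000011110000
  ~b = 11111111000000001111111100000000
  ~e = 10101010101010101010101010101010
  (b & ~e) = 00000000101010100000000010101010
  (~b | (b & ~e)) = 11111111101010101111111110101010
  ((a & ~c) & (~b | (b & ~e))) = 00000000000000001111000010100000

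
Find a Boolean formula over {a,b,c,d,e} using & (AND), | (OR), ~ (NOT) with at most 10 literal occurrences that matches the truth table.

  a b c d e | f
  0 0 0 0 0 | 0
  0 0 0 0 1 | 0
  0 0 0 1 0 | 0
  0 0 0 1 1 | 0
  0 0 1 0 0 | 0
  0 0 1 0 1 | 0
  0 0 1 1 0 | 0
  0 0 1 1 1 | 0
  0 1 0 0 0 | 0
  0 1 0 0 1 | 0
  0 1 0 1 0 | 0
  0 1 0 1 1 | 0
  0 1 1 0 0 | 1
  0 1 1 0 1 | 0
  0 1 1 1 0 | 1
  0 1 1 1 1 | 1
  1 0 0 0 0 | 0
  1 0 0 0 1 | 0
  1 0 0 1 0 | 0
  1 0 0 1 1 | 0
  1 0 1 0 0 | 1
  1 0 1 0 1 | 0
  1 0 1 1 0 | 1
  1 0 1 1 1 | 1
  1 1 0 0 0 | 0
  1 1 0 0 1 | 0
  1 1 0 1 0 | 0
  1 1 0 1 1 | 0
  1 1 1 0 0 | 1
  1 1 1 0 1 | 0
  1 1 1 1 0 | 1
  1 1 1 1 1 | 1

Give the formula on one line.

((b | a) & (c & (~e | ((a | c) & d))))

  (b | a) = 00000000111111111111111111111111
  ~e = 10101010101010101010101010101010
  (a | c) = 00001111000011111111111111111111
  ((a | c) & d) = 00000011000000110011001100110011
  (~e | ((a | c) & d)) = 10101011101010111011101110111011
  (c & (~e | ((a | c) & d))) = 00001011000010110000101100001011
  ((b | a) & (c & (~e | ((a | c) & d)))) = 00000000000010110000101100001011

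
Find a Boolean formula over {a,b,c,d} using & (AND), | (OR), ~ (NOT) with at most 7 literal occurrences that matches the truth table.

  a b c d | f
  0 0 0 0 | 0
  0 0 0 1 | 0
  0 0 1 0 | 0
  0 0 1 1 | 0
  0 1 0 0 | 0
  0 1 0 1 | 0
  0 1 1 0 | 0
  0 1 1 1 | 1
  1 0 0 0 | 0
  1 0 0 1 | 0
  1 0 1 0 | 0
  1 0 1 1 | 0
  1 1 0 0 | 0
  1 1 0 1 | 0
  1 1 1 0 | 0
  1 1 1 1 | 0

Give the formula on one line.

  ~c = 1100110011001100
  (d & c) = 0001000100010001
  (~c | (d & c)) = 1101110111011101
  (b & (~c | (d & c))) = 0000110100001101
  ~a = 1111111100000000
  (c & b) = 0000001100000011
  (~a & (c & b)) = 0000001100000000
  ((b & (~c | (d & c))) & (~a & (c & b))) = 0000000100000000

((b & (~c | (d & c))) & (~a & (c & b)))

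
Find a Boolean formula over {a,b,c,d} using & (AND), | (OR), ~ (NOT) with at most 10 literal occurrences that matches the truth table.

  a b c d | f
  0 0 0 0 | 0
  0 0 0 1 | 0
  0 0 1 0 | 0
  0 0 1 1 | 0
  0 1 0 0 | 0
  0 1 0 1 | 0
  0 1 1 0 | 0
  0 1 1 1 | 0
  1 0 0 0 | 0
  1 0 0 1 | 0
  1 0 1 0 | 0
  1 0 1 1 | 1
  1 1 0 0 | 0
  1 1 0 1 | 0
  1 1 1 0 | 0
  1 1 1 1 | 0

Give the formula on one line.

  ~b = 1111000011110000
  (~b & a) = 0000000011110000
  (d & c) = 0001000100010001
  (c | ~b) = 1111001111110011
  (a | b) = 0000111111111111
  ((c | ~b) & (a | b)) = 0000001111110011
  ((d & c) & ((c | ~b) & (a | b))) = 0000000100010001
  ((~b & a) & ((d & c) & ((c | ~b) & (a | b)))) = 0000000000010000

((~b & a) & ((d & c) & ((c | ~b) & (a | b))))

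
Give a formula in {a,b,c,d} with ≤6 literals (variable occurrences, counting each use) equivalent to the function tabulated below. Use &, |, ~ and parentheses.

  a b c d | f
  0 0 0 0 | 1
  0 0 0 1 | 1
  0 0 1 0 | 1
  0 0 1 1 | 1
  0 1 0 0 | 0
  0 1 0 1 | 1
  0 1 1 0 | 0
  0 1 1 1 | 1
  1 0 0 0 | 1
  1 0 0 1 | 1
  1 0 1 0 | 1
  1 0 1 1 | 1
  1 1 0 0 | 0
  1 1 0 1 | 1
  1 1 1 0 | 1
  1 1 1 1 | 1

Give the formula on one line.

(d | ((a & c) | ~b))

  (a & c) = 0000000000110011
  ~b = 1111000011110000
  ((a & c) | ~b) = 1111000011110011
  (d | ((a & c) | ~b)) = 1111010111110111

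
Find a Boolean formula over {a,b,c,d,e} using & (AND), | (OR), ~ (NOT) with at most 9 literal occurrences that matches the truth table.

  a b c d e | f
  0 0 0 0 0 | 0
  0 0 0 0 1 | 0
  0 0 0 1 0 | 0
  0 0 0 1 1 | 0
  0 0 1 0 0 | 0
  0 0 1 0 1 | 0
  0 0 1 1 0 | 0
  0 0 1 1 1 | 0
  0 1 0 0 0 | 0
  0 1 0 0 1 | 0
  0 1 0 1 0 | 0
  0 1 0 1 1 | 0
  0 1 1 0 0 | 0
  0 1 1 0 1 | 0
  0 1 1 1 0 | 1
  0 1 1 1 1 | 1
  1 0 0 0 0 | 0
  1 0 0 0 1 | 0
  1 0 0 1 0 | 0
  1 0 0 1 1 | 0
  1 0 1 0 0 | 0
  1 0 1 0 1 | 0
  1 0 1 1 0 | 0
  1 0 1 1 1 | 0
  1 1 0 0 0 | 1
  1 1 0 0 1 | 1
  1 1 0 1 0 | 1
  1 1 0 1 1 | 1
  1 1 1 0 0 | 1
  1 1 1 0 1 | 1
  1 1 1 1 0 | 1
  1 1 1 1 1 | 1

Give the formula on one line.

  (c & b) = 00000000000011110000000000001111
  ~d = 11001100110011001100110011001100
  (~d & a) = 00000000000000001100110011001100
  ((c & b) | (~d & a)) = 00000000000011111100110011001111
  (d & ((c & b) | (~d & a))) = 00000000000000110000000000000011
  ((d & ((c & b) | (~d & a))) | a) = 00000000000000111111111111111111
  (((d & ((c & b) | (~d & a))) | a) & b) = 00000000000000110000000011111111

(((d & ((c & b) | (~d & a))) | a) & b)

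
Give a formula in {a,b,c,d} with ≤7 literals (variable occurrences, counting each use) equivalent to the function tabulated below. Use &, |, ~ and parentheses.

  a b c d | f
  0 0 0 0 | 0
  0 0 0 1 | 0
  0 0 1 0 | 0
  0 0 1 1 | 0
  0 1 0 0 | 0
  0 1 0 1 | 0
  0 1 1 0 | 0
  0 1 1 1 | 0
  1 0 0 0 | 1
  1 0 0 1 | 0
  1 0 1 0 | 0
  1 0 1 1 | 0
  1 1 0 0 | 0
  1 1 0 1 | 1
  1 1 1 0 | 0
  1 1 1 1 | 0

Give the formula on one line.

((~d | b) & (~c & ((d | ~b) & a)))

  ~d = 1010101010101010
  (~d | b) = 1010111110101111
  ~c = 1100110011001100
  ~b = 1111000011110000
  (d | ~b) = 1111010111110101
  ((d | ~b) & a) = 0000000011110101
  (~c & ((d | ~b) & a)) = 0000000011000100
  ((~d | b) & (~c & ((d | ~b) & a))) = 0000000010000100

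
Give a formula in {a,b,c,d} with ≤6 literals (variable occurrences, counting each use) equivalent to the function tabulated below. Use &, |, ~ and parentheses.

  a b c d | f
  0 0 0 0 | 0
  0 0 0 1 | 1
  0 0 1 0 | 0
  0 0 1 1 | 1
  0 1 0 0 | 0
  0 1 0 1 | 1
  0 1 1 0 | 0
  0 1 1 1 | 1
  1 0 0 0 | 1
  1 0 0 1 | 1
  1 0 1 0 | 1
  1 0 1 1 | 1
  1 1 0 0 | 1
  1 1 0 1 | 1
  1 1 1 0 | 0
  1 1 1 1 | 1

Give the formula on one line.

((d | (~b & (b | a))) | (a & ~c))

  ~b = 1111000011110000
  (b | a) = 0000111111111111
  (~b & (b | a)) = 0000000011110000
  (d | (~b & (b | a))) = 0101010111110101
  ~c = 1100110011001100
  (a & ~c) = 0000000011001100
  ((d | (~b & (b | a))) | (a & ~c)) = 0101010111111101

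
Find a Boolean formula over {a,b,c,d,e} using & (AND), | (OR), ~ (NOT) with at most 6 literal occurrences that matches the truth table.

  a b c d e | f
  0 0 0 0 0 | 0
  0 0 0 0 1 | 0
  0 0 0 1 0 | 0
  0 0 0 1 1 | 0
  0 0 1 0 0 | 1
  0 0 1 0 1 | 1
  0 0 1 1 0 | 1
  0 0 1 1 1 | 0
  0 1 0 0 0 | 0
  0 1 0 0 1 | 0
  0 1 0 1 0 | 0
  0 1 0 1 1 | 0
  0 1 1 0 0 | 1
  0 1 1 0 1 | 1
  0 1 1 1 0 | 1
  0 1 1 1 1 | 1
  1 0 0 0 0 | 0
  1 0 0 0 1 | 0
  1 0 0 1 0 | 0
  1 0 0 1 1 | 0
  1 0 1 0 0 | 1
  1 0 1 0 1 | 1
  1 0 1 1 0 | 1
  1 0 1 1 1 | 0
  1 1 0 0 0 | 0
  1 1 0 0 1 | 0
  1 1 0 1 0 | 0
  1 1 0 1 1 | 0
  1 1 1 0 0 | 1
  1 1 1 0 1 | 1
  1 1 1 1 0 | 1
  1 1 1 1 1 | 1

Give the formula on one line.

  ~e = 10101010101010101010101010101010
  ~d = 11001100110011001100110011001100
  (~e | ~d) = 11101110111011101110111011101110
  ~c = 11110000111100001111000011110000
  (e & ~c) = 01010000010100000101000001010000
  ((~e | ~d) | (e & ~c)) = 11111110111111101111111011111110
  (b | ((~e | ~d) | (e & ~c))) = 11111110111111111111111011111111
  ((b | ((~e | ~d) | (e & ~c))) & c) = 00001110000011110000111000001111

((b | ((~e | ~d) | (e & ~c))) & c)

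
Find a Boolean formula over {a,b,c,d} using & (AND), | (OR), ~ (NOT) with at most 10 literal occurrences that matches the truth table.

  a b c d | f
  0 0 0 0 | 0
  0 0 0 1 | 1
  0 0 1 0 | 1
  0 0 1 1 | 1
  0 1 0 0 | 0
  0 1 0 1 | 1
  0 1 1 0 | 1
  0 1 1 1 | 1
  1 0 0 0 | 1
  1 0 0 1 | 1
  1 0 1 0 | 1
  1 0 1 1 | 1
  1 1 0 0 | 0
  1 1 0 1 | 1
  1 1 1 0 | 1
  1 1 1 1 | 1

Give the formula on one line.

  ~a = 1111111100000000
  (d | ~a) = 1111111101010101
  ~d = 1010101010101010
  ~b = 1111000011110000
  (~d & ~b) = 1010000010100000
  ((d | ~a) | (~d & ~b)) = 1111111111110101
  (a & ((d | ~a) | (~d & ~b))) = 0000000011110101
  (c | (a & ((d | ~a) | (~d & ~b)))) = 0011001111110111
  (d | c) = 0111011101110111
  ((c | (a & ((d | ~a) | (~d & ~b)))) | (d | c)) = 0111011111110111

((c | (a & ((d | ~a) | (~d & ~b)))) | (d | c))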